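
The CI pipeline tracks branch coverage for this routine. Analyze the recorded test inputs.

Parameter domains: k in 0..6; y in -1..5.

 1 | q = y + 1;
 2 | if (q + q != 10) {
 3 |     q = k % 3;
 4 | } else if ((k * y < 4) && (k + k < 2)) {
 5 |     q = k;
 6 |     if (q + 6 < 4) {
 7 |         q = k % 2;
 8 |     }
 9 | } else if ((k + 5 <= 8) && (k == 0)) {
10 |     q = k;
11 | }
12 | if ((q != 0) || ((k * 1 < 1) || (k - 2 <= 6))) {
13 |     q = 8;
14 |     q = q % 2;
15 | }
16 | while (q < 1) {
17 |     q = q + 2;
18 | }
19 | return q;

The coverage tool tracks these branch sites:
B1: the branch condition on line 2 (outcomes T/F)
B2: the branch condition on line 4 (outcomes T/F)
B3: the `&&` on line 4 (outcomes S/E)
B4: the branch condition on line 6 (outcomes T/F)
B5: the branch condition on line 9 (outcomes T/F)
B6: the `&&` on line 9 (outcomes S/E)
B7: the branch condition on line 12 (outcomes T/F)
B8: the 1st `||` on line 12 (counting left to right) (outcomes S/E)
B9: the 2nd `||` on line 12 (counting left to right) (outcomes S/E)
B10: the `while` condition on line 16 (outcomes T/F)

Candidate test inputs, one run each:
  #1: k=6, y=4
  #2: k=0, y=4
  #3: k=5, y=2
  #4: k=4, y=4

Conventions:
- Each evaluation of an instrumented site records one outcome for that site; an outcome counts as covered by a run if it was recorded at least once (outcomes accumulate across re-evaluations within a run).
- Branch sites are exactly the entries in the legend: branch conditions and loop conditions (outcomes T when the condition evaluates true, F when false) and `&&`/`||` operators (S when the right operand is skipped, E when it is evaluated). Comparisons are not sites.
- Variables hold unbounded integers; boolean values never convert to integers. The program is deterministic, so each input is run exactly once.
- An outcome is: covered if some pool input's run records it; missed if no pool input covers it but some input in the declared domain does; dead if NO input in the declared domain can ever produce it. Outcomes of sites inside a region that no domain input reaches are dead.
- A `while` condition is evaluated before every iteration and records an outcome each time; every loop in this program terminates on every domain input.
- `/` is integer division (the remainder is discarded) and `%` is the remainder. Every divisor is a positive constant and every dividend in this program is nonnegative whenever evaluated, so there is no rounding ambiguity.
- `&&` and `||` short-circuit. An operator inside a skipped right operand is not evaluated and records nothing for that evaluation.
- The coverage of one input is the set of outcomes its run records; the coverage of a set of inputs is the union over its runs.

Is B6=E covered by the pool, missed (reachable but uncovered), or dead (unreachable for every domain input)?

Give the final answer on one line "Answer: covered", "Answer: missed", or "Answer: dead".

no pool input records B6=E
but domain input (k=1, y=4) does record it -> reachable, so missed

Answer: missed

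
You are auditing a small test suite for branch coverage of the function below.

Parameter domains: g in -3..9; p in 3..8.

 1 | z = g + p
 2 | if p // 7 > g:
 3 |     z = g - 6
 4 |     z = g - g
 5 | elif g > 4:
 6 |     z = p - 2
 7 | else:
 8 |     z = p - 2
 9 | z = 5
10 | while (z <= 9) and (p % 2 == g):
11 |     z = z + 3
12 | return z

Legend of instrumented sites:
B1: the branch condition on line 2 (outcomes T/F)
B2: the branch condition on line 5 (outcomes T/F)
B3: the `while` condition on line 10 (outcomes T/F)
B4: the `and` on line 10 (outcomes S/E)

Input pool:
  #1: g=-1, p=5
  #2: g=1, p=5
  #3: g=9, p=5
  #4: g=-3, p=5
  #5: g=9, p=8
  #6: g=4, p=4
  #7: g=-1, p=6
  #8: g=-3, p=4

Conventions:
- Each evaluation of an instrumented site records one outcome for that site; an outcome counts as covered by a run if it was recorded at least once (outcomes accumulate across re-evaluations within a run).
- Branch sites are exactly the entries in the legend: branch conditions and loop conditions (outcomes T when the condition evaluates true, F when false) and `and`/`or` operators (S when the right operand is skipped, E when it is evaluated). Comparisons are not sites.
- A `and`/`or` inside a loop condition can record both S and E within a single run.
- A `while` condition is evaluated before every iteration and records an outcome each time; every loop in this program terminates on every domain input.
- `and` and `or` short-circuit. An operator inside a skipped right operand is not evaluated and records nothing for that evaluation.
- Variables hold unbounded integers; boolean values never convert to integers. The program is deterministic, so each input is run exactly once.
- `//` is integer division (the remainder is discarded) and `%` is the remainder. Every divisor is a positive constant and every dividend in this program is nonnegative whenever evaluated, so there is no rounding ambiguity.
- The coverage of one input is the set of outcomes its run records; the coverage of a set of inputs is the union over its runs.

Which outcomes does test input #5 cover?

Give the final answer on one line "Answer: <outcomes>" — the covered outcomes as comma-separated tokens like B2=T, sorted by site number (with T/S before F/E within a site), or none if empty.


Event log for input #5 (g=9, p=8):
  B1->F, B2->T, B4->E, B3->F
as a set, this run covers: B1=F, B2=T, B3=F, B4=E
Answer: B1=F, B2=T, B3=F, B4=E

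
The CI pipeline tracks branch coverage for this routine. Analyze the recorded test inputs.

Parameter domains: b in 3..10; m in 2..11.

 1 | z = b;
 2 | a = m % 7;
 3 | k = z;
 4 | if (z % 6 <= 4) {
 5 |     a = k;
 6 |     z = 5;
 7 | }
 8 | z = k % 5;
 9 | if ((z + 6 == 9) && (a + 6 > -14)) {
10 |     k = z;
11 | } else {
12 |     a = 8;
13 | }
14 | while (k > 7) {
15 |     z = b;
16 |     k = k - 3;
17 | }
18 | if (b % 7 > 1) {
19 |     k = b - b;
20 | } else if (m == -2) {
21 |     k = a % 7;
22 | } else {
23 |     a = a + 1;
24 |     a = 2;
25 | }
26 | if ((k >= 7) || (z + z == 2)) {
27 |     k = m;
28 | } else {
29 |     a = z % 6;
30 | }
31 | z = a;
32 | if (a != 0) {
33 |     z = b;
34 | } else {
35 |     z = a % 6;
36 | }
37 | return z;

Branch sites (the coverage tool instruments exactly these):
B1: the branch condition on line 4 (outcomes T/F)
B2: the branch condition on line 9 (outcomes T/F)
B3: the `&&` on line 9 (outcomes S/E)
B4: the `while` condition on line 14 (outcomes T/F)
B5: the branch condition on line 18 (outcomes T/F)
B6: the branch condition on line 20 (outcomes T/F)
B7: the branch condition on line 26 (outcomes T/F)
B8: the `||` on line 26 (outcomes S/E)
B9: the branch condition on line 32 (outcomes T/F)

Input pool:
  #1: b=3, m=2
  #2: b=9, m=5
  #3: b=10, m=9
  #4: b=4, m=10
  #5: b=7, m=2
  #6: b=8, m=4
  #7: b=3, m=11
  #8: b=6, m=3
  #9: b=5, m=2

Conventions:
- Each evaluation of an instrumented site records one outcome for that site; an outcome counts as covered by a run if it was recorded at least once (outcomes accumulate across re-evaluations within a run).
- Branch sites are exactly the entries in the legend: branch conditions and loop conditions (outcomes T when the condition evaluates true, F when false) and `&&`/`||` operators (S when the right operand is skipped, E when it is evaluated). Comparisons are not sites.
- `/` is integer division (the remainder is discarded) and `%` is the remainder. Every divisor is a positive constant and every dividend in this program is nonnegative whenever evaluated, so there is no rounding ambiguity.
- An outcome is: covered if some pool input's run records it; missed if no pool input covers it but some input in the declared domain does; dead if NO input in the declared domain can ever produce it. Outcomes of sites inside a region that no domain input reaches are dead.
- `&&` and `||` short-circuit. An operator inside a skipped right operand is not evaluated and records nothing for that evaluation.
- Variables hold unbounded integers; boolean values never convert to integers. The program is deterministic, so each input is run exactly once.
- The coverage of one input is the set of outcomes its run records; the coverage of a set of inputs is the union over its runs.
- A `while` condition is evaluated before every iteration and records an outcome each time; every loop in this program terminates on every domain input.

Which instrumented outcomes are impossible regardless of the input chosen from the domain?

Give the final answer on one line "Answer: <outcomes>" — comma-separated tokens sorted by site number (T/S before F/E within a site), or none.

running all 80 domain inputs and tallying outcomes:
  B6=T: no domain input ever produces it -> dead
  reachable outcomes have witnesses, e.g. B1=T (e.g. b=3, m=2), B1=F (e.g. b=5, m=2), B2=T (e.g. b=3, m=2), B2=F (e.g. b=4, m=2)

Answer: B6=T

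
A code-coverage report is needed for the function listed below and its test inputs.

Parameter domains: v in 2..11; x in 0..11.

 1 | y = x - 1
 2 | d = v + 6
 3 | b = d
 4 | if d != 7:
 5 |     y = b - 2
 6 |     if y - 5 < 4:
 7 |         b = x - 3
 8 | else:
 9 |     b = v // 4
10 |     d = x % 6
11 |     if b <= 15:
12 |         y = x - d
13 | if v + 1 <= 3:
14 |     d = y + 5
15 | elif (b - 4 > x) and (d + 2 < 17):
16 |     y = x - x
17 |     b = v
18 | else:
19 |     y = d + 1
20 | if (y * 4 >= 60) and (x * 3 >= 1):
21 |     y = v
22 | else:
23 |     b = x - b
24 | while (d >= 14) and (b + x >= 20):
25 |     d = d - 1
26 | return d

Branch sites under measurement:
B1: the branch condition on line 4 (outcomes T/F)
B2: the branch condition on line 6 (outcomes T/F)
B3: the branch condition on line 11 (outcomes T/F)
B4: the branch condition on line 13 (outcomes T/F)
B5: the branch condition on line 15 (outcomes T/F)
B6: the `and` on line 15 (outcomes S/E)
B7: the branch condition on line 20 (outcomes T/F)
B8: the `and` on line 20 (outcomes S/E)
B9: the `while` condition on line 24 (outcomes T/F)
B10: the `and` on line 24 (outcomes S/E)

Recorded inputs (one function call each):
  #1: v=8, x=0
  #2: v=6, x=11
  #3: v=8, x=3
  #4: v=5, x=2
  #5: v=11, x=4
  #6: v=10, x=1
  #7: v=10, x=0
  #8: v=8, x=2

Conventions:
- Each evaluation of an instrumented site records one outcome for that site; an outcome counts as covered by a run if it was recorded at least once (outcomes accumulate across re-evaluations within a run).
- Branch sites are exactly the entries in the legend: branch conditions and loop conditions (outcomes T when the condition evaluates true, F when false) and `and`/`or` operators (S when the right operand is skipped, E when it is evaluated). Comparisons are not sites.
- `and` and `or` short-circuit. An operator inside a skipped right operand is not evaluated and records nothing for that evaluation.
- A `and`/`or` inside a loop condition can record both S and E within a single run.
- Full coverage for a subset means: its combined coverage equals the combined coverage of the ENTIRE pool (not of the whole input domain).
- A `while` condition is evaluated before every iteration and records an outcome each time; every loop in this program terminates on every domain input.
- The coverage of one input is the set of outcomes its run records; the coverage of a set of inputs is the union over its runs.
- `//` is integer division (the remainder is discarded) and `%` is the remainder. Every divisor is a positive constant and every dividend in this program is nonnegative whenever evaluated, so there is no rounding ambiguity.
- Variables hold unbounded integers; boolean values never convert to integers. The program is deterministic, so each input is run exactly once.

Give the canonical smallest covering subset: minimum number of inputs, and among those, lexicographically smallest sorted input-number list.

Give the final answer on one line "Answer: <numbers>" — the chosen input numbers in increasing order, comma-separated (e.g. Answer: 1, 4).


test 1 (v=8, x=0) fires B1->T, B2->F, B4->F, B6->E, B5->T, B8->S, B7->F, B10->E, B9->F; hits B1=T, B2=F, B4=F, B5=T, B6=E, B7=F, B8=S, B9=F, B10=E
test 2 (v=6, x=11) fires B1->T, B2->F, B4->F, B6->S, B5->F, B8->S, B7->F, B10->S, B9->F; hits B1=T, B2=F, B4=F, B5=F, B6=S, B7=F, B8=S, B9=F, B10=S
test 3 (v=8, x=3) fires B1->T, B2->F, B4->F, B6->E, B5->T, B8->S, B7->F, B10->E, B9->F; hits B1=T, B2=F, B4=F, B5=T, B6=E, B7=F, B8=S, B9=F, B10=E
test 4 (v=5, x=2) fires B1->T, B2->F, B4->F, B6->E, B5->T, B8->S, B7->F, B10->S, B9->F; hits B1=T, B2=F, B4=F, B5=T, B6=E, B7=F, B8=S, B9=F, B10=S
test 5 (v=11, x=4) fires B1->T, B2->F, B4->F, B6->E, B5->F, B8->E, B7->T, B10->E, B9->T, B10->E, B9->T, B10->E, B9->T, B10->E, ...; hits B1=T, B2=F, B4=F, B5=F, B6=E, B7=T, B8=E, B9=T, B9=F, B10=S, B10=E
test 6 (v=10, x=1) fires B1->T, B2->F, B4->F, B6->E, B5->F, B8->E, B7->T, B10->E, B9->F; hits B1=T, B2=F, B4=F, B5=F, B6=E, B7=T, B8=E, B9=F, B10=E
test 7 (v=10, x=0) fires B1->T, B2->F, B4->F, B6->E, B5->F, B8->E, B7->F, B10->E, B9->F; hits B1=T, B2=F, B4=F, B5=F, B6=E, B7=F, B8=E, B9=F, B10=E
test 8 (v=8, x=2) fires B1->T, B2->F, B4->F, B6->E, B5->T, B8->S, B7->F, B10->E, B9->F; hits B1=T, B2=F, B4=F, B5=T, B6=E, B7=F, B8=S, B9=F, B10=E
union over all inputs: B1=T, B2=F, B4=F, B5=T, B5=F, B6=S, B6=E, B7=T, B7=F, B8=S, B8=E, B9=T, B9=F, B10=S, B10=E (15 outcomes)
size 1 is not enough: best union over all size-1 subsets is 11/15
size 2 is not enough: best union over all size-2 subsets is 14/15
at size 3, {1, 2, 5} reaches all 15 outcomes; every lexicographically earlier size-3 subset fails
Answer: 1, 2, 5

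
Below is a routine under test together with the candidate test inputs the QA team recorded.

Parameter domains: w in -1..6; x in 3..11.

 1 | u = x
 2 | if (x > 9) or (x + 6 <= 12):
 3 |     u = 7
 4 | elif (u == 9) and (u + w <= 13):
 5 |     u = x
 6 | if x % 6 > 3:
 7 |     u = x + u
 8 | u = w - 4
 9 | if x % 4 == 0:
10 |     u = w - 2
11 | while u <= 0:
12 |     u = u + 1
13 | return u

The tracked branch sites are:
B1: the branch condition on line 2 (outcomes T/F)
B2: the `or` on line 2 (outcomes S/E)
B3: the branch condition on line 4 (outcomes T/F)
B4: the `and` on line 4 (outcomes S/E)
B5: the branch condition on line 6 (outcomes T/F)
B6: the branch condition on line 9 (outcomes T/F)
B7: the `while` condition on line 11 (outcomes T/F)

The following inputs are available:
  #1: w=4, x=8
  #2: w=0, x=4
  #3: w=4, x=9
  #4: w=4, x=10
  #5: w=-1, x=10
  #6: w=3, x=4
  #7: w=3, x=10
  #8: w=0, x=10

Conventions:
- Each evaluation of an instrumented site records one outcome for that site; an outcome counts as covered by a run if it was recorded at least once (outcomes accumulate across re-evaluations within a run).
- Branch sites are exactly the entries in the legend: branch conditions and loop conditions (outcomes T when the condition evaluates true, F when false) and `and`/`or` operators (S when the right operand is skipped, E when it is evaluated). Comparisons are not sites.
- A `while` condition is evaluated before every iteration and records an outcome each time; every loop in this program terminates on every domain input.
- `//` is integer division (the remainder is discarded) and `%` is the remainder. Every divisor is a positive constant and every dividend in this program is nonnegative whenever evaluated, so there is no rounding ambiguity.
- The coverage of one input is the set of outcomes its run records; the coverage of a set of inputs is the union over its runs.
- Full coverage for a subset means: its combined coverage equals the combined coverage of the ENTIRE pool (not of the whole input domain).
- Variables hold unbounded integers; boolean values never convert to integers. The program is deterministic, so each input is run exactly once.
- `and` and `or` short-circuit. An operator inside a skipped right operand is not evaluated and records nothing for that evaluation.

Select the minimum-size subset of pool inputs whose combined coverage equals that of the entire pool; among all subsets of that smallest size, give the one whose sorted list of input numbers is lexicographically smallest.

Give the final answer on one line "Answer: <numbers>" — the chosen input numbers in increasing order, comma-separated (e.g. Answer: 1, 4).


input #1, w=4, x=8: events B2->E, B1->F, B4->S, B3->F, B5->F, B6->T, B7->F; outcomes B1=F, B2=E, B3=F, B4=S, B5=F, B6=T, B7=F
input #2, w=0, x=4: events B2->E, B1->T, B5->T, B6->T, B7->T, B7->T, B7->T, B7->F; outcomes B1=T, B2=E, B5=T, B6=T, B7=T, B7=F
input #3, w=4, x=9: events B2->E, B1->F, B4->E, B3->T, B5->F, B6->F, B7->T, B7->F; outcomes B1=F, B2=E, B3=T, B4=E, B5=F, B6=F, B7=T, B7=F
input #4, w=4, x=10: events B2->S, B1->T, B5->T, B6->F, B7->T, B7->F; outcomes B1=T, B2=S, B5=T, B6=F, B7=T, B7=F
input #5, w=-1, x=10: events B2->S, B1->T, B5->T, B6->F, B7->T, B7->T, B7->T, B7->T, B7->T, B7->T, B7->F; outcomes B1=T, B2=S, B5=T, B6=F, B7=T, B7=F
input #6, w=3, x=4: events B2->E, B1->T, B5->T, B6->T, B7->F; outcomes B1=T, B2=E, B5=T, B6=T, B7=F
input #7, w=3, x=10: events B2->S, B1->T, B5->T, B6->F, B7->T, B7->T, B7->F; outcomes B1=T, B2=S, B5=T, B6=F, B7=T, B7=F
input #8, w=0, x=10: events B2->S, B1->T, B5->T, B6->F, B7->T, B7->T, B7->T, B7->T, B7->T, B7->F; outcomes B1=T, B2=S, B5=T, B6=F, B7=T, B7=F
pool-wide coverage (14 outcomes): B1=T, B1=F, B2=S, B2=E, B3=T, B3=F, B4=S, B4=E, B5=T, B5=F, B6=T, B6=F, B7=T, B7=F
checked all size-1 subsets: none covers 14 outcomes (max 8/14)
checked all size-2 subsets: none covers 14 outcomes (max 12/14)
at size 3, {1, 3, 4} reaches all 14 outcomes; every lexicographically earlier size-3 subset fails
Answer: 1, 3, 4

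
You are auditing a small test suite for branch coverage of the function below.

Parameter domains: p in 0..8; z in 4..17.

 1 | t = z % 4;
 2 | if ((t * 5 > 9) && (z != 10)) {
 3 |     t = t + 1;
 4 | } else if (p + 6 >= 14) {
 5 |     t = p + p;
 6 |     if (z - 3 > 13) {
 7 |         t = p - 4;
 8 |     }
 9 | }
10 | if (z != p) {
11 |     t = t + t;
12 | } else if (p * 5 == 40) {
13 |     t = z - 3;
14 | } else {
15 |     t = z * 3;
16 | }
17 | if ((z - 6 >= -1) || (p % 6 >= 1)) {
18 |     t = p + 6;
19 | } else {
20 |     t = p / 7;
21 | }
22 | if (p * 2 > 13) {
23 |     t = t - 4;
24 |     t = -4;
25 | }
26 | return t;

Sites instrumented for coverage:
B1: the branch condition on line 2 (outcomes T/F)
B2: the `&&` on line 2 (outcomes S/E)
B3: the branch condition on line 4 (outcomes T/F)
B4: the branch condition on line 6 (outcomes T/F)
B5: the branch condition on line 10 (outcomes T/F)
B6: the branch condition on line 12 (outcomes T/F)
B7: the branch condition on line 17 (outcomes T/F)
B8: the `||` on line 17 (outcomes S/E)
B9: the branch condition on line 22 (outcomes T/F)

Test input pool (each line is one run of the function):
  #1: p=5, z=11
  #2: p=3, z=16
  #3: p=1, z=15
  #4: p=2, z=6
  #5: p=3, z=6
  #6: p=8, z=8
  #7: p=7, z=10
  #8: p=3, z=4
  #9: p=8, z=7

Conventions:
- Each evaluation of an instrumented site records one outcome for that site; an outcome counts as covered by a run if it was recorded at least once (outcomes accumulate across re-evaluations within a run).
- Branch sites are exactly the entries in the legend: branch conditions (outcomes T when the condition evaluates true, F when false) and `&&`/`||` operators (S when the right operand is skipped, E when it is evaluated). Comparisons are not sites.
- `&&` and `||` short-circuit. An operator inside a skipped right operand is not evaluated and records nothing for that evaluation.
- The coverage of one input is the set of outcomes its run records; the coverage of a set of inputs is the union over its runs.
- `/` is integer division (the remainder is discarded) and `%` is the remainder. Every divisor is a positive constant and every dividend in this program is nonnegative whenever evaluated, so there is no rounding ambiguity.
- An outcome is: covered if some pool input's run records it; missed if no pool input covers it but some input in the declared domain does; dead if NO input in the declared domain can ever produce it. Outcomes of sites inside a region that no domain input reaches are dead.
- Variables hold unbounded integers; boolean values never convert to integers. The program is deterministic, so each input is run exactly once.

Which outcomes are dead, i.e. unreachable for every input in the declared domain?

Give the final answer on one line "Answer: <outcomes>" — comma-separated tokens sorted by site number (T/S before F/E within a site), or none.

exhaustive pass over the 126-input domain:
  reachable outcomes have witnesses, e.g. B1=T (e.g. p=0, z=6), B1=F (e.g. p=0, z=4), B2=S (e.g. p=0, z=4), B2=E (e.g. p=0, z=6)

Answer: none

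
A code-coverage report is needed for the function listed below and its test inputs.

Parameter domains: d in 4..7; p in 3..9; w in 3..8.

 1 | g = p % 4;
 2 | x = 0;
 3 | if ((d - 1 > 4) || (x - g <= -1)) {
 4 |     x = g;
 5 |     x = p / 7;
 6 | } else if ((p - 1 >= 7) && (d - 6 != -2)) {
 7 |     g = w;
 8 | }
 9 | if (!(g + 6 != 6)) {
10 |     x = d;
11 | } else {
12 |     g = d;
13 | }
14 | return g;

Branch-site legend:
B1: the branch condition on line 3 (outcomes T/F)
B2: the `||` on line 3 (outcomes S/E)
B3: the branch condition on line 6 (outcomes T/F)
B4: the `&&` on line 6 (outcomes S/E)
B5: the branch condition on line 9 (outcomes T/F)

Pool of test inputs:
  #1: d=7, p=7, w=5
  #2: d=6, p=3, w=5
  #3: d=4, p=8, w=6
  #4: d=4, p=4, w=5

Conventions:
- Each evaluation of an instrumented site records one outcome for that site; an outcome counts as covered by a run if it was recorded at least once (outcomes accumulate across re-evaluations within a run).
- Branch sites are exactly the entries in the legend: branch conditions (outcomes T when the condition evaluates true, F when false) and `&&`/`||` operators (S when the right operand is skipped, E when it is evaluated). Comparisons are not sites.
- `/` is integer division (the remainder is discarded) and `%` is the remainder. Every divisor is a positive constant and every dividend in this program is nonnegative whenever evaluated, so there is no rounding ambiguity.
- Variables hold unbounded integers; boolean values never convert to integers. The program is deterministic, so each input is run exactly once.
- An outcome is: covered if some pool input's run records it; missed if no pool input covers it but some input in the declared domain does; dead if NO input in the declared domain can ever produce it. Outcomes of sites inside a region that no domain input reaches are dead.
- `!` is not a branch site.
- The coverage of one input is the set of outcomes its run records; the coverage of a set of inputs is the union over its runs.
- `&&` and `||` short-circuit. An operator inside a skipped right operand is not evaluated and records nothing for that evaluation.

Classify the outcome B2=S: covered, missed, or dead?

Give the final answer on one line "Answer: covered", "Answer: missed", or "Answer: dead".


B2=S is recorded by pool input(s) 1, 2 -> covered
Answer: covered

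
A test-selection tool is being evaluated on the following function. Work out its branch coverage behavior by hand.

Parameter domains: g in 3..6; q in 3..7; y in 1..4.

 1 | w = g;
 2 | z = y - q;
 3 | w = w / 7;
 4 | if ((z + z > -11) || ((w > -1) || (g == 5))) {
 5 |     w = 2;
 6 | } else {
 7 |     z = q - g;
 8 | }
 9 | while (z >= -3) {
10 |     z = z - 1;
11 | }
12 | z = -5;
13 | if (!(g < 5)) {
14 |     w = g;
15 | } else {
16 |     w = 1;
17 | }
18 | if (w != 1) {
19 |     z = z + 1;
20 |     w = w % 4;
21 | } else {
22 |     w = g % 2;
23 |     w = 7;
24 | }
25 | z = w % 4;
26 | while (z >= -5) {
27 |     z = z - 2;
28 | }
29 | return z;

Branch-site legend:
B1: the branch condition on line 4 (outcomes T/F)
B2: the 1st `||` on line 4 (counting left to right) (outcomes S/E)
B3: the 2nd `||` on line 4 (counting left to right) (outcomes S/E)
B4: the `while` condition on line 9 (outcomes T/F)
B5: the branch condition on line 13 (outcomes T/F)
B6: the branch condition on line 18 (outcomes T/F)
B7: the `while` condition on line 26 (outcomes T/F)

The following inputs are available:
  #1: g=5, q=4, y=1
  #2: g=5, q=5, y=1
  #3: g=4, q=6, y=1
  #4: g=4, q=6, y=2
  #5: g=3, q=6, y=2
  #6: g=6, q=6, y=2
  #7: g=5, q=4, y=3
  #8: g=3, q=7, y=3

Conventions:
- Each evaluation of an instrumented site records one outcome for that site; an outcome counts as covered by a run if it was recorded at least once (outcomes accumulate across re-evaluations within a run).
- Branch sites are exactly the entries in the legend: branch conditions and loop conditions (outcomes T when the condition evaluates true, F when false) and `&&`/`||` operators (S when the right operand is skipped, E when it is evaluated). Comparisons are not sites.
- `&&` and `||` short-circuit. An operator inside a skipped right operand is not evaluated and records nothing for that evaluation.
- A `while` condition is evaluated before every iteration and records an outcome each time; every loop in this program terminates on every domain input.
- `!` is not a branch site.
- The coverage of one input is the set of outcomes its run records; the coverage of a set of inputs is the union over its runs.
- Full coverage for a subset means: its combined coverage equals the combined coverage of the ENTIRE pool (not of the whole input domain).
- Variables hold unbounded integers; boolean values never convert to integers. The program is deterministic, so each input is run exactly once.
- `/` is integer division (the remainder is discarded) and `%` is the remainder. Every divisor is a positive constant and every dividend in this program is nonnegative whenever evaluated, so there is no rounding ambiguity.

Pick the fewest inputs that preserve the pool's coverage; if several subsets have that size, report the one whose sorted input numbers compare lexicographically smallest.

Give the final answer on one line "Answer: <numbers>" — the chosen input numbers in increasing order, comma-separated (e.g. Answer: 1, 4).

#1 (g=5, q=4, y=1) -> B2->S, B1->T, B4->T, B4->F, B5->T, B6->T, B7->T, B7->T, B7->T, B7->T, B7->F; covered: B1=T, B2=S, B4=T, B4=F, B5=T, B6=T, B7=T, B7=F
#2 (g=5, q=5, y=1) -> B2->S, B1->T, B4->F, B5->T, B6->T, B7->T, B7->T, B7->T, B7->T, B7->F; covered: B1=T, B2=S, B4=F, B5=T, B6=T, B7=T, B7=F
#3 (g=4, q=6, y=1) -> B2->S, B1->T, B4->F, B5->F, B6->F, B7->T, B7->T, B7->T, B7->T, B7->T, B7->F; covered: B1=T, B2=S, B4=F, B5=F, B6=F, B7=T, B7=F
#4 (g=4, q=6, y=2) -> B2->S, B1->T, B4->F, B5->F, B6->F, B7->T, B7->T, B7->T, B7->T, B7->T, B7->F; covered: B1=T, B2=S, B4=F, B5=F, B6=F, B7=T, B7=F
#5 (g=3, q=6, y=2) -> B2->S, B1->T, B4->F, B5->F, B6->F, B7->T, B7->T, B7->T, B7->T, B7->T, B7->F; covered: B1=T, B2=S, B4=F, B5=F, B6=F, B7=T, B7=F
#6 (g=6, q=6, y=2) -> B2->S, B1->T, B4->F, B5->T, B6->T, B7->T, B7->T, B7->T, B7->T, B7->F; covered: B1=T, B2=S, B4=F, B5=T, B6=T, B7=T, B7=F
#7 (g=5, q=4, y=3) -> B2->S, B1->T, B4->T, B4->T, B4->T, B4->F, B5->T, B6->T, B7->T, B7->T, B7->T, B7->T, B7->F; covered: B1=T, B2=S, B4=T, B4=F, B5=T, B6=T, B7=T, B7=F
#8 (g=3, q=7, y=3) -> B2->S, B1->T, B4->F, B5->F, B6->F, B7->T, B7->T, B7->T, B7->T, B7->T, B7->F; covered: B1=T, B2=S, B4=F, B5=F, B6=F, B7=T, B7=F
the full pool covers 10 outcomes: B1=T, B2=S, B4=T, B4=F, B5=T, B5=F, B6=T, B6=F, B7=T, B7=F
every size-1 subset falls short of the 10 outcomes (best: 8/10)
at size 2, {1, 3} reaches all 10 outcomes; every lexicographically earlier size-2 subset fails

Answer: 1, 3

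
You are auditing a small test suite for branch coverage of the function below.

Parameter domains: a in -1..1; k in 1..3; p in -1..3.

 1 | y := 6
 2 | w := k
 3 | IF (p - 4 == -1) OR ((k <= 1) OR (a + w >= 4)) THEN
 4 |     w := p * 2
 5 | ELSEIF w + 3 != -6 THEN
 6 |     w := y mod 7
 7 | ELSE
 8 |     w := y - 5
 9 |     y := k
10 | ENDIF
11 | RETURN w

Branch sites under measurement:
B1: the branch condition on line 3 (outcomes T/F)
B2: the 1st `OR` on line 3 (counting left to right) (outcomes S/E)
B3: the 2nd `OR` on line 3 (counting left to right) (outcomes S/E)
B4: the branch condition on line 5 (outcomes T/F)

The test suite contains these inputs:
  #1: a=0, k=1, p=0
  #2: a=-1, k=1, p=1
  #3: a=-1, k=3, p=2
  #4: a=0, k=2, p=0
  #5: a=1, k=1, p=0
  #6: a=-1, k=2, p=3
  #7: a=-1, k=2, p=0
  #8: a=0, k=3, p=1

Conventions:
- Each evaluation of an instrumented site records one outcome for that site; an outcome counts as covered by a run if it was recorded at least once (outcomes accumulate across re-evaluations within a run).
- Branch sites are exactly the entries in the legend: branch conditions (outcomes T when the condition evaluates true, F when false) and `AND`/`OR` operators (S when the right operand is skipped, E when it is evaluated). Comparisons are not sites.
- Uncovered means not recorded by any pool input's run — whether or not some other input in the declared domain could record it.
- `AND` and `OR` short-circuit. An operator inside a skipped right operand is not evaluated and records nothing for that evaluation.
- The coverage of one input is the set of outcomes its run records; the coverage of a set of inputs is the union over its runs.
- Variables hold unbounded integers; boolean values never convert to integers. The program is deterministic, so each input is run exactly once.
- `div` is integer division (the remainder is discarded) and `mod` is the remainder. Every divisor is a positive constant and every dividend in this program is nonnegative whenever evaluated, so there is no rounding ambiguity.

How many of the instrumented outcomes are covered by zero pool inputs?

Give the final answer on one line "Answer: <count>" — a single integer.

input #1 (a=0, k=1, p=0): events B2->E, B3->S, B1->T; covers B1=T, B2=E, B3=S
input #2 (a=-1, k=1, p=1): events B2->E, B3->S, B1->T; covers B1=T, B2=E, B3=S
input #3 (a=-1, k=3, p=2): events B2->E, B3->E, B1->F, B4->T; covers B1=F, B2=E, B3=E, B4=T
input #4 (a=0, k=2, p=0): events B2->E, B3->E, B1->F, B4->T; covers B1=F, B2=E, B3=E, B4=T
input #5 (a=1, k=1, p=0): events B2->E, B3->S, B1->T; covers B1=T, B2=E, B3=S
input #6 (a=-1, k=2, p=3): events B2->S, B1->T; covers B1=T, B2=S
input #7 (a=-1, k=2, p=0): events B2->E, B3->E, B1->F, B4->T; covers B1=F, B2=E, B3=E, B4=T
input #8 (a=0, k=3, p=1): events B2->E, B3->E, B1->F, B4->T; covers B1=F, B2=E, B3=E, B4=T
union over the pool: B1=T, B1=F, B2=S, B2=E, B3=S, B3=E, B4=T
uncovered (1 of 8): B4=F

Answer: 1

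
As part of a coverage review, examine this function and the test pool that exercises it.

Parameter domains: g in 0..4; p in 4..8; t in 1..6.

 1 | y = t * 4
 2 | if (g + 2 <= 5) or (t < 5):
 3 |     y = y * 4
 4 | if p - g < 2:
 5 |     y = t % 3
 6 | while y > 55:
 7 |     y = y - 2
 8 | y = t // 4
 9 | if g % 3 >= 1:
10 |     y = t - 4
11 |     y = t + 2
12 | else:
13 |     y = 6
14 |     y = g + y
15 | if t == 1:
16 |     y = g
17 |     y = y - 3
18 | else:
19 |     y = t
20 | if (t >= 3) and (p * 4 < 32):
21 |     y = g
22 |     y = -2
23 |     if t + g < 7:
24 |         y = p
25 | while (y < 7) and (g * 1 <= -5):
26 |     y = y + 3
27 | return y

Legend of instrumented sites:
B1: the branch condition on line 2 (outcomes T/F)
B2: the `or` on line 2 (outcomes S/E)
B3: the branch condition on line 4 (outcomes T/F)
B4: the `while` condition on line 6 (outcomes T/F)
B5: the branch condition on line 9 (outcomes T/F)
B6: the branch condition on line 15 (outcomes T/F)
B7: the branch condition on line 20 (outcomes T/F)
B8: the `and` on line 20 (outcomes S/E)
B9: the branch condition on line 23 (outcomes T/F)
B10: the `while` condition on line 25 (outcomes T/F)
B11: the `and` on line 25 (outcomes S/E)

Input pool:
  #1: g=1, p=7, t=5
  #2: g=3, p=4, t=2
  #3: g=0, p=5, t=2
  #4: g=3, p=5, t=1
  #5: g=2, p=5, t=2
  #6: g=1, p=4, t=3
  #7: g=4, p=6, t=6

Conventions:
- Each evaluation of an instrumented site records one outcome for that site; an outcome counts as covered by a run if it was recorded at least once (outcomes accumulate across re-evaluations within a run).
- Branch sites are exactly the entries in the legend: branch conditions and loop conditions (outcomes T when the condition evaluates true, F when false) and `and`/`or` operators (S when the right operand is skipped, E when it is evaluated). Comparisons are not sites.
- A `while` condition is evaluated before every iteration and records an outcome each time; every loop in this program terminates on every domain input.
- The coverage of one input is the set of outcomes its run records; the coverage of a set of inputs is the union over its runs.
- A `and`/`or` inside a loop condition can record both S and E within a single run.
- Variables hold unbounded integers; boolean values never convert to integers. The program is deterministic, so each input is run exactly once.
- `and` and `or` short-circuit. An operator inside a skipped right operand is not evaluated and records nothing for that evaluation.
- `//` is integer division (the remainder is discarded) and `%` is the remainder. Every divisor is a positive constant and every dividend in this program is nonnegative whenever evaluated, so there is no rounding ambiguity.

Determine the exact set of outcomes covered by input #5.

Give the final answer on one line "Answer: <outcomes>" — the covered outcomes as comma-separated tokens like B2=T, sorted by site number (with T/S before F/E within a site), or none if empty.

Simulating input #5 (g=2, p=5, t=2) step by step:
  B2->S, B1->T, B3->F, B4->F, B5->T, B6->F, B8->S, B7->F, B11->E, B10->F
collecting distinct outcomes: B1=T, B2=S, B3=F, B4=F, B5=T, B6=F, B7=F, B8=S, B10=F, B11=E

Answer: B1=T, B2=S, B3=F, B4=F, B5=T, B6=F, B7=F, B8=S, B10=F, B11=E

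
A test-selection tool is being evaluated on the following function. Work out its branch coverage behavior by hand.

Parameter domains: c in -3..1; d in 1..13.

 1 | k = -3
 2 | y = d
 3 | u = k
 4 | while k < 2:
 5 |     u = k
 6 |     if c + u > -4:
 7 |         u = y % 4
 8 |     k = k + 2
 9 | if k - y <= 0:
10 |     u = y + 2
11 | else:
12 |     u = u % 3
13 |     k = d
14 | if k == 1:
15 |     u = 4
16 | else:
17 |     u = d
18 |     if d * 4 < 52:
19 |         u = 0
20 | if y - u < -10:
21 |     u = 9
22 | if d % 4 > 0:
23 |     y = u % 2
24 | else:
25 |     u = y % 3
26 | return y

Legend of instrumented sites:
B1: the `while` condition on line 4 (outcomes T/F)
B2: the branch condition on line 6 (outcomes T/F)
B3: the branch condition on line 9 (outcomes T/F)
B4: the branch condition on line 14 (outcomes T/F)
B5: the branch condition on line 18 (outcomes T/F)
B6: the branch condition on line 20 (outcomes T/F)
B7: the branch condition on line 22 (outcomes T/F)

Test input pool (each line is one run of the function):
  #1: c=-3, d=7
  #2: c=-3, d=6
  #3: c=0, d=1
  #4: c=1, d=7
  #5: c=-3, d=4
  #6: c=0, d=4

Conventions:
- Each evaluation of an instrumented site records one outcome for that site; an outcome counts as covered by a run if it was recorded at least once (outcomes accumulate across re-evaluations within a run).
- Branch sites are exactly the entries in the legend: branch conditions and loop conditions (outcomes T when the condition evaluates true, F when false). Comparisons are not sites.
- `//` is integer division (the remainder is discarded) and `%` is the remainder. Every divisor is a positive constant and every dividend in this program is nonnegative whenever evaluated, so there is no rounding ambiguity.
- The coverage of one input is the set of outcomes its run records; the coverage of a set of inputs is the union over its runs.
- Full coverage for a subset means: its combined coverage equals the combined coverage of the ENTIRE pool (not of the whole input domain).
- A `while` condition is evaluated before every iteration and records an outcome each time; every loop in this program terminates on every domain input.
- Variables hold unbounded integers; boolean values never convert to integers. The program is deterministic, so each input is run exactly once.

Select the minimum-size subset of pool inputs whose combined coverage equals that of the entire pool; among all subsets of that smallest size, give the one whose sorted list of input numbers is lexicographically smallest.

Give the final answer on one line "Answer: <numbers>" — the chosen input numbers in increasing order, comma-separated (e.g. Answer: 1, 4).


test 1 (c=-3, d=7) fires B1->T, B2->F, B1->T, B2->F, B1->T, B2->T, B1->F, B3->T, B4->F, B5->T, B6->F, B7->T; hits B1=T, B1=F, B2=T, B2=F, B3=T, B4=F, B5=T, B6=F, B7=T
test 2 (c=-3, d=6) fires B1->T, B2->F, B1->T, B2->F, B1->T, B2->T, B1->F, B3->T, B4->F, B5->T, B6->F, B7->T; hits B1=T, B1=F, B2=T, B2=F, B3=T, B4=F, B5=T, B6=F, B7=T
test 3 (c=0, d=1) fires B1->T, B2->T, B1->T, B2->T, B1->T, B2->T, B1->F, B3->F, B4->T, B6->F, B7->T; hits B1=T, B1=F, B2=T, B3=F, B4=T, B6=F, B7=T
test 4 (c=1, d=7) fires B1->T, B2->T, B1->T, B2->T, B1->T, B2->T, B1->F, B3->T, B4->F, B5->T, B6->F, B7->T; hits B1=T, B1=F, B2=T, B3=T, B4=F, B5=T, B6=F, B7=T
test 5 (c=-3, d=4) fires B1->T, B2->F, B1->T, B2->F, B1->T, B2->T, B1->F, B3->T, B4->F, B5->T, B6->F, B7->F; hits B1=T, B1=F, B2=T, B2=F, B3=T, B4=F, B5=T, B6=F, B7=F
test 6 (c=0, d=4) fires B1->T, B2->T, B1->T, B2->T, B1->T, B2->T, B1->F, B3->T, B4->F, B5->T, B6->F, B7->F; hits B1=T, B1=F, B2=T, B3=T, B4=F, B5=T, B6=F, B7=F
the full pool covers 12 outcomes: B1=T, B1=F, B2=T, B2=F, B3=T, B3=F, B4=T, B4=F, B5=T, B6=F, B7=T, B7=F
no size-1 subset reaches all 12 outcomes (best union: 9/12)
at size 2, {3, 5} reaches all 12 outcomes; every lexicographically earlier size-2 subset fails
Answer: 3, 5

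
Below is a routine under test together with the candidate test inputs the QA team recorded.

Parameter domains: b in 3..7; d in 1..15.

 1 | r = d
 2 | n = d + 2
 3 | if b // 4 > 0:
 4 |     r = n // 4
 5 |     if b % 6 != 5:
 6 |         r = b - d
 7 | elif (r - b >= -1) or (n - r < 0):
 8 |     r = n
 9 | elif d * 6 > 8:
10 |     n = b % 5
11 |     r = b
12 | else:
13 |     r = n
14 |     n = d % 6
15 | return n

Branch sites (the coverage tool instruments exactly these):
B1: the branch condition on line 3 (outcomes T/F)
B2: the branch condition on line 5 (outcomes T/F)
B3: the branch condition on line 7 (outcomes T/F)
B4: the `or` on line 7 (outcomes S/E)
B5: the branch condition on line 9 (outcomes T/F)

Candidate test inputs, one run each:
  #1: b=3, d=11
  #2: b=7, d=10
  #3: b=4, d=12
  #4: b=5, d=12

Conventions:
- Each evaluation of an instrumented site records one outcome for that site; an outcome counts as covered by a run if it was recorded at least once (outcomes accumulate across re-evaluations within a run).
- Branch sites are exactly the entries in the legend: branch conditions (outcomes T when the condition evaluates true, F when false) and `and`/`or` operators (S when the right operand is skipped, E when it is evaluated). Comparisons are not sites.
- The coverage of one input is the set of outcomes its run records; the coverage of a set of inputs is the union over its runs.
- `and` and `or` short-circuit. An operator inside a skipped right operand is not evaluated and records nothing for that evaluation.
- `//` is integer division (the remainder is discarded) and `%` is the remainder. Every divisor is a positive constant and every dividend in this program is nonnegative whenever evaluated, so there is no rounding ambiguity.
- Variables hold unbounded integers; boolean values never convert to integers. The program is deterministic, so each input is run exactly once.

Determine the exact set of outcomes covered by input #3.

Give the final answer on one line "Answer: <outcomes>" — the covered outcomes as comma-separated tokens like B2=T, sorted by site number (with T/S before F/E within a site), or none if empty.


Running input #3 (b=4, d=12), event by event:
  B1->T, B2->T
collecting distinct outcomes: B1=T, B2=T
Answer: B1=T, B2=T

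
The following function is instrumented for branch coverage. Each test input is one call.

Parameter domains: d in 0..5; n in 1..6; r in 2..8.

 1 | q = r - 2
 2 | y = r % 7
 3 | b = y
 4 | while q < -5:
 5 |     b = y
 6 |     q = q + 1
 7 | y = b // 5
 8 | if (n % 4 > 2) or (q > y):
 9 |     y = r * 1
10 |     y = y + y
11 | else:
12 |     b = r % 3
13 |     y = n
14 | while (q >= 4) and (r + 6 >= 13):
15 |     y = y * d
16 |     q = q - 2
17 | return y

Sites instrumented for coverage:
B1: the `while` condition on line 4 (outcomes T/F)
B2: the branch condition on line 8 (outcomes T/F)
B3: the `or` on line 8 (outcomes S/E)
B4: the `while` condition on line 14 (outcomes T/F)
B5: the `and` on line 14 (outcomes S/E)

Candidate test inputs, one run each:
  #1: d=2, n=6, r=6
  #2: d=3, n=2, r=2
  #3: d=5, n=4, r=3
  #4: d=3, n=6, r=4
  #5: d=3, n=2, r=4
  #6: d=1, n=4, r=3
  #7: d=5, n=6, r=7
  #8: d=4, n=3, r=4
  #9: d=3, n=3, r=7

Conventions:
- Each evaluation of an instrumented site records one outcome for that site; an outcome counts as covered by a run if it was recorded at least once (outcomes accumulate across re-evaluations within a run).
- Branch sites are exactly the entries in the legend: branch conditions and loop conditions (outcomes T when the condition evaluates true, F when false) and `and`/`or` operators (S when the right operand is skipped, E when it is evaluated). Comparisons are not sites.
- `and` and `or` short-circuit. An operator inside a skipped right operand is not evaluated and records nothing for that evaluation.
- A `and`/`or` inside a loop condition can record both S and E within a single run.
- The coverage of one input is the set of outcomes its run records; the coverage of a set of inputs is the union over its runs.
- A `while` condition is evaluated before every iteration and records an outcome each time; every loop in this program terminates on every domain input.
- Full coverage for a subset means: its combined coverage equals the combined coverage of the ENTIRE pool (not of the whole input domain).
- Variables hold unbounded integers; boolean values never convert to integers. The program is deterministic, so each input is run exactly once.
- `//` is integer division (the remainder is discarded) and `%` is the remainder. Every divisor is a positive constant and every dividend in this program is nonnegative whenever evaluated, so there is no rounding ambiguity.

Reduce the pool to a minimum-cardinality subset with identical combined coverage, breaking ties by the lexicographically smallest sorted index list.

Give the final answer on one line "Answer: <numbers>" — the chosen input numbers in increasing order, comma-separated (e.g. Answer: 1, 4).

input #1 (d=2, n=6, r=6): events B1->F, B3->E, B2->T, B5->E, B4->F; covers B1=F, B2=T, B3=E, B4=F, B5=E
input #2 (d=3, n=2, r=2): events B1->F, B3->E, B2->F, B5->S, B4->F; covers B1=F, B2=F, B3=E, B4=F, B5=S
input #3 (d=5, n=4, r=3): events B1->F, B3->E, B2->T, B5->S, B4->F; covers B1=F, B2=T, B3=E, B4=F, B5=S
input #4 (d=3, n=6, r=4): events B1->F, B3->E, B2->T, B5->S, B4->F; covers B1=F, B2=T, B3=E, B4=F, B5=S
input #5 (d=3, n=2, r=4): events B1->F, B3->E, B2->T, B5->S, B4->F; covers B1=F, B2=T, B3=E, B4=F, B5=S
input #6 (d=1, n=4, r=3): events B1->F, B3->E, B2->T, B5->S, B4->F; covers B1=F, B2=T, B3=E, B4=F, B5=S
input #7 (d=5, n=6, r=7): events B1->F, B3->E, B2->T, B5->E, B4->T, B5->S, B4->F; covers B1=F, B2=T, B3=E, B4=T, B4=F, B5=S, B5=E
input #8 (d=4, n=3, r=4): events B1->F, B3->S, B2->T, B5->S, B4->F; covers B1=F, B2=T, B3=S, B4=F, B5=S
input #9 (d=3, n=3, r=7): events B1->F, B3->S, B2->T, B5->E, B4->T, B5->S, B4->F; covers B1=F, B2=T, B3=S, B4=T, B4=F, B5=S, B5=E
pool-wide coverage (9 outcomes): B1=F, B2=T, B2=F, B3=S, B3=E, B4=T, B4=F, B5=S, B5=E
checked all size-1 subsets: none covers 9 outcomes (max 7/9)
the canonical winner is {2, 9}: size 2, full 9-outcome coverage, earliest index list among size-2 covers

Answer: 2, 9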